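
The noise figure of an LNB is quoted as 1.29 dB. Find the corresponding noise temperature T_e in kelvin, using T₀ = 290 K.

F = 10^(1.29/10) = 1.34586
T_e = (F − 1)·T₀ = (1.34586 − 1) × 290 = 100 K

100 K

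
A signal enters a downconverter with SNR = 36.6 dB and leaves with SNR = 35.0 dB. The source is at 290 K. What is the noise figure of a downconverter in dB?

1.6 dB

NF (dB) = SNR_in(dB) − SNR_out(dB) when the source is at T₀
NF = 36.6 − 35.0 = 1.6 dB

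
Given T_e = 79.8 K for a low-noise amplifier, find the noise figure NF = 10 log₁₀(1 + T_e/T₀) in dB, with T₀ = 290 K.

F = 1 + T_e/T₀ = 1 + 79.8/290 = 1.27517
NF = 10 log₁₀(1.27517) = 1.06 dB

1.06 dB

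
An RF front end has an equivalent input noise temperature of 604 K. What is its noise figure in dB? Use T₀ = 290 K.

4.89 dB

F = 1 + T_e/T₀ = 1 + 604/290 = 3.08276
NF = 10 log₁₀(3.08276) = 4.89 dB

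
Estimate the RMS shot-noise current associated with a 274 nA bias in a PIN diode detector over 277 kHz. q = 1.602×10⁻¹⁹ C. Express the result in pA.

I_n = √(2qI·B)
2qI·B = 2 × 1.602×10⁻¹⁹ × 2.74×10⁻⁷ × 2.77×10⁵ = 2.43×10⁻²⁰ A²
I_n = √(2.43×10⁻²⁰) = 1.56×10⁻¹⁰ A = 156 pA

156 pA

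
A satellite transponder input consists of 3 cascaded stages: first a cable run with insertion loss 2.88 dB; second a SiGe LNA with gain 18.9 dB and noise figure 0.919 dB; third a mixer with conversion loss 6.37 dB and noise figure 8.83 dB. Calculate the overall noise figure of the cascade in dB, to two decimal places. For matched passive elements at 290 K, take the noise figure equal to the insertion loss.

Convert to linear (a loss of L dB is a gain of −L dB): F_i = 10^(NF_i/10), G_i = 10^(G_i,dB/10)
  Stage 1: F_1 = 10^(2.88/10) = 1.941, G_1 = 10^(−2.88/10) = 0.5152
  Stage 2: F_2 = 10^(0.919/10) = 1.236, G_2 = 10^(18.9/10) = 77.62
  Stage 3: F_3 = 10^(8.83/10) = 7.638, G_3 = 10^(−6.37/10) = 0.2307
Friis cascade:
  F = 1.941 + (1.236 − 1)/0.5152 + (7.638 − 1)/39.99 = 2.564
NF = 10 log₁₀(2.564) = 4.09 dB

4.09 dB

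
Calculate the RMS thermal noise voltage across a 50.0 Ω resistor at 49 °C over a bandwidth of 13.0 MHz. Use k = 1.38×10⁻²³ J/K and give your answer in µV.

3.40 µV

T = 49 °C + 273.15 = 322.15 K
V_n = √(4kTRB)
4kTRB = 4 × 1.38×10⁻²³ × 322.15 × 5.00×10¹ × 1.30×10⁷ = 1.16×10⁻¹¹ V²
V_n = √(1.16×10⁻¹¹) = 3.40×10⁻⁶ V = 3.40 µV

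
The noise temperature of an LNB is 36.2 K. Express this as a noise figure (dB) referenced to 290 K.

0.511 dB

F = 1 + T_e/T₀ = 1 + 36.2/290 = 1.12483
NF = 10 log₁₀(1.12483) = 0.511 dB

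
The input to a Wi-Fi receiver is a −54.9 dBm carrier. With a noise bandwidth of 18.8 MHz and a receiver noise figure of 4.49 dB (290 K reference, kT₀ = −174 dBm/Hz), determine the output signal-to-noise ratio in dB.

Noise floor: N = −174 + 10 log₁₀(B) + NF
10 log₁₀(1.88×10⁷) = 72.74 dB
N = −174 + 72.74 + 4.49 = −96.77 dBm
SNR = P_sig − N = −54.9 − (−96.77) = 41.87 dB → 41.9 dB

41.9 dB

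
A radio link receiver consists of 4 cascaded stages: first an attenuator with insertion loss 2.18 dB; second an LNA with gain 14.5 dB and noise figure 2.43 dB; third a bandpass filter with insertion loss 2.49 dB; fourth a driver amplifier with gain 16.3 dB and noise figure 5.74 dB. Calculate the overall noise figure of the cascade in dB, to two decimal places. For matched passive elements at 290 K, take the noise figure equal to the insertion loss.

5.08 dB

Convert to linear (a loss of L dB is a gain of −L dB): F_i = 10^(NF_i/10), G_i = 10^(G_i,dB/10)
  Stage 1: F_1 = 10^(2.18/10) = 1.652, G_1 = 10^(−2.18/10) = 0.6053
  Stage 2: F_2 = 10^(2.43/10) = 1.750, G_2 = 10^(14.5/10) = 28.18
  Stage 3: F_3 = 10^(2.49/10) = 1.774, G_3 = 10^(−2.49/10) = 0.5636
  Stage 4: F_4 = 10^(5.74/10) = 3.750, G_4 = 10^(16.3/10) = 42.66
Friis cascade:
  F = 1.652 + (1.750 − 1)/0.6053 + (1.774 − 1)/17.06 + (3.750 − 1)/9.616 = 3.222
NF = 10 log₁₀(3.222) = 5.08 dB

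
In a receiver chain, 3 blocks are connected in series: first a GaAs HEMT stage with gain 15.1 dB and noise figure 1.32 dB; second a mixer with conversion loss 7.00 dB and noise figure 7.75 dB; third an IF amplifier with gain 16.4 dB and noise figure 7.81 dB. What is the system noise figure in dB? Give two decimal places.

Convert to linear (a loss of L dB is a gain of −L dB): F_i = 10^(NF_i/10), G_i = 10^(G_i,dB/10)
  Stage 1: F_1 = 10^(1.32/10) = 1.355, G_1 = 10^(15.1/10) = 32.36
  Stage 2: F_2 = 10^(7.75/10) = 5.957, G_2 = 10^(−7.00/10) = 0.1995
  Stage 3: F_3 = 10^(7.81/10) = 6.039, G_3 = 10^(16.4/10) = 43.65
Friis cascade:
  F = 1.355 + (5.957 − 1)/32.36 + (6.039 − 1)/6.457 = 2.289
NF = 10 log₁₀(2.289) = 3.60 dB

3.60 dB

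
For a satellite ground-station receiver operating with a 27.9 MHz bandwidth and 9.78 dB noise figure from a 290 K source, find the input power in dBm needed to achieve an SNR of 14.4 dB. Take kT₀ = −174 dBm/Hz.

−75.4 dBm

Sensitivity = −174 + 10 log₁₀(B) + NF + SNR_min
= −174 + 74.46 + 9.78 + 14.4
= −75.36 dBm → −75.4 dBm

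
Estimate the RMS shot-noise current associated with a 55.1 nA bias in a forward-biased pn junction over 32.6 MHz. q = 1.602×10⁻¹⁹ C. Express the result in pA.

759 pA

I_n = √(2qI·B)
2qI·B = 2 × 1.602×10⁻¹⁹ × 5.51×10⁻⁸ × 3.26×10⁷ = 5.76×10⁻¹⁹ A²
I_n = √(5.76×10⁻¹⁹) = 7.59×10⁻¹⁰ A = 759 pA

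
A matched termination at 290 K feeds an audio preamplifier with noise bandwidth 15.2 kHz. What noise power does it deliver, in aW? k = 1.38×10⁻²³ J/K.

P_n = kTB = 1.38×10⁻²³ × 290 × 1.52×10⁴ = 6.08×10⁻¹⁷ W = 60.8 aW

60.8 aW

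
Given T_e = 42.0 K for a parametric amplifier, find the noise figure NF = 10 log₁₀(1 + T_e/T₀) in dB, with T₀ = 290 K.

F = 1 + T_e/T₀ = 1 + 42.0/290 = 1.14483
NF = 10 log₁₀(1.14483) = 0.587 dB

0.587 dB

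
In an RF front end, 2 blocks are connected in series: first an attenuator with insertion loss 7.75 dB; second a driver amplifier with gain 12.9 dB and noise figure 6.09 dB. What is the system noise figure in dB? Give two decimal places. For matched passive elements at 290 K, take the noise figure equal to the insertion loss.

Convert to linear (a loss of L dB is a gain of −L dB): F_i = 10^(NF_i/10), G_i = 10^(G_i,dB/10)
  Stage 1: F_1 = 10^(7.75/10) = 5.957, G_1 = 10^(−7.75/10) = 0.1679
  Stage 2: F_2 = 10^(6.09/10) = 4.064, G_2 = 10^(12.9/10) = 19.50
Friis cascade:
  F = 5.957 + (4.064 − 1)/0.1679 = 24.21
NF = 10 log₁₀(24.21) = 13.84 dB

13.84 dB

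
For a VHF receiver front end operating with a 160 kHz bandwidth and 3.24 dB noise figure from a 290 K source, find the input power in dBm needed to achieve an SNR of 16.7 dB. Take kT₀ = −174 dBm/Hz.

Sensitivity = −174 + 10 log₁₀(B) + NF + SNR_min
= −174 + 52.04 + 3.24 + 16.7
= −102.02 dBm → −102.0 dBm

−102.0 dBm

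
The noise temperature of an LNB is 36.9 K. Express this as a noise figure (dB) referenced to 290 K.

F = 1 + T_e/T₀ = 1 + 36.9/290 = 1.12724
NF = 10 log₁₀(1.12724) = 0.520 dB

0.520 dB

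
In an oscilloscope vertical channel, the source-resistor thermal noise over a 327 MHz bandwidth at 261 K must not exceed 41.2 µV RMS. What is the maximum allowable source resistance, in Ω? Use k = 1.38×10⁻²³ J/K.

360 Ω

Johnson–Nyquist: V_n = √(4kTRB) ⇒ R = V_n² / (4kTB)
4kTB = 4 × 1.38×10⁻²³ × 261 × 3.27×10⁸ = 4.71×10⁻¹²
R = (4.12×10⁻⁵)² / 4.71×10⁻¹² = 3.60×10² Ω = 360 Ω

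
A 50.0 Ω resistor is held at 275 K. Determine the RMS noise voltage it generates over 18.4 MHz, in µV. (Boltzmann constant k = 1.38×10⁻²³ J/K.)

V_n = √(4kTRB)
4kTRB = 4 × 1.38×10⁻²³ × 275 × 5.00×10¹ × 1.84×10⁷ = 1.40×10⁻¹¹ V²
V_n = √(1.40×10⁻¹¹) = 3.74×10⁻⁶ V = 3.74 µV

3.74 µV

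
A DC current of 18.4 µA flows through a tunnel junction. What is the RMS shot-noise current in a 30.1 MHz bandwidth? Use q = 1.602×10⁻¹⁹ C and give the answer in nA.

I_n = √(2qI·B)
2qI·B = 2 × 1.602×10⁻¹⁹ × 1.84×10⁻⁵ × 3.01×10⁷ = 1.77×10⁻¹⁶ A²
I_n = √(1.77×10⁻¹⁶) = 1.33×10⁻⁸ A = 13.3 nA

13.3 nA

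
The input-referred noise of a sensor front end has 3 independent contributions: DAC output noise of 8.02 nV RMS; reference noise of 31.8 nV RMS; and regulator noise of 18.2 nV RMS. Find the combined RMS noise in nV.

Uncorrelated sources add in power (mean-square): V_tot = √(ΣV_i²)
V_tot = √[(8.02×10⁻⁹)² + (3.18×10⁻⁸)² + (1.82×10⁻⁸)²] = 3.75×10⁻⁸ V = 37.5 nV

37.5 nV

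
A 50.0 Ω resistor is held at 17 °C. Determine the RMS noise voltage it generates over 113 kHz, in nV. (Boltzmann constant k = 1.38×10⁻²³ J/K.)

T = 17 °C + 273.15 = 290.15 K
V_n = √(4kTRB)
4kTRB = 4 × 1.38×10⁻²³ × 290.15 × 5.00×10¹ × 1.13×10⁵ = 9.05×10⁻¹⁴ V²
V_n = √(9.05×10⁻¹⁴) = 3.01×10⁻⁷ V = 301 nV

301 nV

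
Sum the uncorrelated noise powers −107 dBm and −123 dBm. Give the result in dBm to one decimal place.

Convert to linear, add, convert back:
P₁ = 2.00×10⁻¹⁴ W, P₂ = 5.01×10⁻¹⁶ W
P_tot = 2.05×10⁻¹⁴ W → 10 log₁₀(P_tot / 10⁻³) = −106.9 dBm

−106.9 dBm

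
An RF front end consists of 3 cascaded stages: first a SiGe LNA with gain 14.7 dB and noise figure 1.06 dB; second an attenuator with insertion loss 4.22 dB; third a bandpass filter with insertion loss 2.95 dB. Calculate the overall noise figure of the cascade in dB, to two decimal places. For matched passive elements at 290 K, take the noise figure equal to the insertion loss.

1.52 dB

Convert to linear (a loss of L dB is a gain of −L dB): F_i = 10^(NF_i/10), G_i = 10^(G_i,dB/10)
  Stage 1: F_1 = 10^(1.06/10) = 1.276, G_1 = 10^(14.7/10) = 29.51
  Stage 2: F_2 = 10^(4.22/10) = 2.642, G_2 = 10^(−4.22/10) = 0.3784
  Stage 3: F_3 = 10^(2.95/10) = 1.972, G_3 = 10^(−2.95/10) = 0.5070
Friis cascade:
  F = 1.276 + (2.642 − 1)/29.51 + (1.972 − 1)/11.17 = 1.419
NF = 10 log₁₀(1.419) = 1.52 dB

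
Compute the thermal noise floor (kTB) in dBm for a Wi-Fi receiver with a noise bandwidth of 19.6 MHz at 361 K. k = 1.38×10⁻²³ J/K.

P_n = kTB = 1.38×10⁻²³ × 361 × 1.96×10⁷ = 9.76×10⁻¹⁴ W
In dBm: 10 log₁₀(9.76×10⁻¹⁴ / 10⁻³) = −100.1 dBm

−100.1 dBm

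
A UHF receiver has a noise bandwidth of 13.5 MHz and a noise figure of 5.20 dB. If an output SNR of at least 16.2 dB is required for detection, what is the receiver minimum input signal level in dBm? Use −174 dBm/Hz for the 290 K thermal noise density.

−81.3 dBm

Sensitivity = −174 + 10 log₁₀(B) + NF + SNR_min
= −174 + 71.3 + 5.20 + 16.2
= −81.30 dBm → −81.3 dBm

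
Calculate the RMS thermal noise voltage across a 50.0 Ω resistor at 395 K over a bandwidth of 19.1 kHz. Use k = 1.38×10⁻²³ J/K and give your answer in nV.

144 nV

V_n = √(4kTRB)
4kTRB = 4 × 1.38×10⁻²³ × 395 × 5.00×10¹ × 1.91×10⁴ = 2.08×10⁻¹⁴ V²
V_n = √(2.08×10⁻¹⁴) = 1.44×10⁻⁷ V = 144 nV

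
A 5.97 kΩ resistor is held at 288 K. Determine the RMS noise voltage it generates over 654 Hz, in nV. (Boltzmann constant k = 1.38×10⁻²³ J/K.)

V_n = √(4kTRB)
4kTRB = 4 × 1.38×10⁻²³ × 288 × 5.97×10³ × 6.54×10² = 6.21×10⁻¹⁴ V²
V_n = √(6.21×10⁻¹⁴) = 2.49×10⁻⁷ V = 249 nV

249 nV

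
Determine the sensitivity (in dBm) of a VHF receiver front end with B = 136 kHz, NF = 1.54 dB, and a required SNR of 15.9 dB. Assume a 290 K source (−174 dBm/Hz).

−105.2 dBm

Sensitivity = −174 + 10 log₁₀(B) + NF + SNR_min
= −174 + 51.34 + 1.54 + 15.9
= −105.22 dBm → −105.2 dBm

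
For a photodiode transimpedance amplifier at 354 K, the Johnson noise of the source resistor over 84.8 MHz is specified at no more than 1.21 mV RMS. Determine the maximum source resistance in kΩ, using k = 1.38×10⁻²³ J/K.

Johnson–Nyquist: V_n = √(4kTRB) ⇒ R = V_n² / (4kTB)
4kTB = 4 × 1.38×10⁻²³ × 354 × 8.48×10⁷ = 1.66×10⁻¹²
R = (1.21×10⁻³)² / 1.66×10⁻¹² = 8.84×10⁵ Ω = 884 kΩ

884 kΩ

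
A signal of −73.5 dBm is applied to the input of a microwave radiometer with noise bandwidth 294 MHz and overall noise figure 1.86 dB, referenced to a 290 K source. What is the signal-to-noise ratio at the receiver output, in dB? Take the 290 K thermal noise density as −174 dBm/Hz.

14.0 dB

Noise floor: N = −174 + 10 log₁₀(B) + NF
10 log₁₀(2.94×10⁸) = 84.68 dB
N = −174 + 84.68 + 1.86 = −87.46 dBm
SNR = P_sig − N = −73.5 − (−87.46) = 13.96 dB → 14.0 dB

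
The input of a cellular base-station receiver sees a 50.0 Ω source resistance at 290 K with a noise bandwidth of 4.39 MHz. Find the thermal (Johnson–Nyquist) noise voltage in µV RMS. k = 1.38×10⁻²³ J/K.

V_n = √(4kTRB)
4kTRB = 4 × 1.38×10⁻²³ × 290 × 5.00×10¹ × 4.39×10⁶ = 3.51×10⁻¹² V²
V_n = √(3.51×10⁻¹²) = 1.87×10⁻⁶ V = 1.87 µV

1.87 µV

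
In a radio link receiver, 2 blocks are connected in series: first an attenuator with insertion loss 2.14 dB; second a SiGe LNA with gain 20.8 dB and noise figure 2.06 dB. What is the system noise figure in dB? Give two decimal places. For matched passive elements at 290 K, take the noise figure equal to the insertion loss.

4.20 dB

Convert to linear (a loss of L dB is a gain of −L dB): F_i = 10^(NF_i/10), G_i = 10^(G_i,dB/10)
  Stage 1: F_1 = 10^(2.14/10) = 1.637, G_1 = 10^(−2.14/10) = 0.6109
  Stage 2: F_2 = 10^(2.06/10) = 1.607, G_2 = 10^(20.8/10) = 120.2
Friis cascade:
  F = 1.637 + (1.607 − 1)/0.6109 = 2.630
NF = 10 log₁₀(2.630) = 4.20 dB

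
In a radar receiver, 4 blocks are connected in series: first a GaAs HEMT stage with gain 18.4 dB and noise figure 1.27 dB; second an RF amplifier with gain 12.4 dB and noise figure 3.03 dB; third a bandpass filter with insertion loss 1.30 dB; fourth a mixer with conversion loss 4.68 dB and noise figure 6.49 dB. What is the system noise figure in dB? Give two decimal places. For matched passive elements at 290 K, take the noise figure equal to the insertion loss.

Convert to linear (a loss of L dB is a gain of −L dB): F_i = 10^(NF_i/10), G_i = 10^(G_i,dB/10)
  Stage 1: F_1 = 10^(1.27/10) = 1.340, G_1 = 10^(18.4/10) = 69.18
  Stage 2: F_2 = 10^(3.03/10) = 2.009, G_2 = 10^(12.4/10) = 17.38
  Stage 3: F_3 = 10^(1.30/10) = 1.349, G_3 = 10^(−1.30/10) = 0.7413
  Stage 4: F_4 = 10^(6.49/10) = 4.457, G_4 = 10^(−4.68/10) = 0.3404
Friis cascade:
  F = 1.340 + (2.009 − 1)/69.18 + (1.349 − 1)/1202 + (4.457 − 1)/891.3 = 1.358
NF = 10 log₁₀(1.358) = 1.33 dB

1.33 dB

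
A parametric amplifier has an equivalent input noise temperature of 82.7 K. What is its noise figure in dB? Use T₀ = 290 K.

F = 1 + T_e/T₀ = 1 + 82.7/290 = 1.28517
NF = 10 log₁₀(1.28517) = 1.09 dB

1.09 dB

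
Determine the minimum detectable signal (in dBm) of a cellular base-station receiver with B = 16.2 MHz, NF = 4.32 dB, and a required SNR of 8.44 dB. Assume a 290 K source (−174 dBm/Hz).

−89.1 dBm

Sensitivity = −174 + 10 log₁₀(B) + NF + SNR_min
= −174 + 72.1 + 4.32 + 8.44
= −89.14 dBm → −89.1 dBm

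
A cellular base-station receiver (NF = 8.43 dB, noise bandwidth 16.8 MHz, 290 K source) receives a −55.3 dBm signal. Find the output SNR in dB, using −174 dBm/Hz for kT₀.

Noise floor: N = −174 + 10 log₁₀(B) + NF
10 log₁₀(1.68×10⁷) = 72.25 dB
N = −174 + 72.25 + 8.43 = −93.32 dBm
SNR = P_sig − N = −55.3 − (−93.32) = 38.02 dB → 38.0 dB

38.0 dB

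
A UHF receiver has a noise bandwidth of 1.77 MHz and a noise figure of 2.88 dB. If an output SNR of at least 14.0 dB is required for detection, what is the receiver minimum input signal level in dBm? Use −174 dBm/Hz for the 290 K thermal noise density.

Sensitivity = −174 + 10 log₁₀(B) + NF + SNR_min
= −174 + 62.48 + 2.88 + 14.0
= −94.64 dBm → −94.6 dBm

−94.6 dBm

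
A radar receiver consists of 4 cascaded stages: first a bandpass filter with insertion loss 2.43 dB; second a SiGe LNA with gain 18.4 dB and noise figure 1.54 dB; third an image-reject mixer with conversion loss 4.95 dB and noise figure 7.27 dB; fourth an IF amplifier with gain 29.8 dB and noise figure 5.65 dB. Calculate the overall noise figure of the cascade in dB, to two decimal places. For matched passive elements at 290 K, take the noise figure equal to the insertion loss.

Convert to linear (a loss of L dB is a gain of −L dB): F_i = 10^(NF_i/10), G_i = 10^(G_i,dB/10)
  Stage 1: F_1 = 10^(2.43/10) = 1.750, G_1 = 10^(−2.43/10) = 0.5715
  Stage 2: F_2 = 10^(1.54/10) = 1.426, G_2 = 10^(18.4/10) = 69.18
  Stage 3: F_3 = 10^(7.27/10) = 5.333, G_3 = 10^(−4.95/10) = 0.3199
  Stage 4: F_4 = 10^(5.65/10) = 3.673, G_4 = 10^(29.8/10) = 955.0
Friis cascade:
  F = 1.750 + (1.426 − 1)/0.5715 + (5.333 − 1)/39.54 + (3.673 − 1)/12.65 = 2.816
NF = 10 log₁₀(2.816) = 4.50 dB

4.50 dB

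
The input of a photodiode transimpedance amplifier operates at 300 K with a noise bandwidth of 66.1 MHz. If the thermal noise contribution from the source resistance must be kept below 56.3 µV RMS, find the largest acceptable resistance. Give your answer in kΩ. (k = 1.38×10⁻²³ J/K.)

Johnson–Nyquist: V_n = √(4kTRB) ⇒ R = V_n² / (4kTB)
4kTB = 4 × 1.38×10⁻²³ × 300 × 6.61×10⁷ = 1.09×10⁻¹²
R = (5.63×10⁻⁵)² / 1.09×10⁻¹² = 2.90×10³ Ω = 2.90 kΩ

2.90 kΩ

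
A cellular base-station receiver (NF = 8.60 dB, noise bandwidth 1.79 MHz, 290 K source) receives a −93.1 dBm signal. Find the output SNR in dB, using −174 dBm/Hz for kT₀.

Noise floor: N = −174 + 10 log₁₀(B) + NF
10 log₁₀(1.79×10⁶) = 62.53 dB
N = −174 + 62.53 + 8.60 = −102.87 dBm
SNR = P_sig − N = −93.1 − (−102.87) = 9.77 dB → 9.8 dB

9.8 dB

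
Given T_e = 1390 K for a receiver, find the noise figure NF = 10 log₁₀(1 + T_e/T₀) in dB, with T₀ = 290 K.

7.63 dB

F = 1 + T_e/T₀ = 1 + 1390/290 = 5.7931
NF = 10 log₁₀(5.7931) = 7.63 dB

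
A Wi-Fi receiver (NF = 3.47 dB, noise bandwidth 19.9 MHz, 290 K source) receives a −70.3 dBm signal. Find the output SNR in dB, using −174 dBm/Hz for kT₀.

Noise floor: N = −174 + 10 log₁₀(B) + NF
10 log₁₀(1.99×10⁷) = 72.99 dB
N = −174 + 72.99 + 3.47 = −97.54 dBm
SNR = P_sig − N = −70.3 − (−97.54) = 27.24 dB → 27.2 dB

27.2 dB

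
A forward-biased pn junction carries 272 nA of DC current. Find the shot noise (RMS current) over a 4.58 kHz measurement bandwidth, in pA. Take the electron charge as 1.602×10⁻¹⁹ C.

I_n = √(2qI·B)
2qI·B = 2 × 1.602×10⁻¹⁹ × 2.72×10⁻⁷ × 4.58×10³ = 3.99×10⁻²² A²
I_n = √(3.99×10⁻²²) = 2.00×10⁻¹¹ A = 20.0 pA

20.0 pA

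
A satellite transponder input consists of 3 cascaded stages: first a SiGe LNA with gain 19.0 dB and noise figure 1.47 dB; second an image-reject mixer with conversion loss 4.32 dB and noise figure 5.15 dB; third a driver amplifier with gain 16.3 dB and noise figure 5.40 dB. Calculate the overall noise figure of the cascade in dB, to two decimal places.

1.81 dB

Convert to linear (a loss of L dB is a gain of −L dB): F_i = 10^(NF_i/10), G_i = 10^(G_i,dB/10)
  Stage 1: F_1 = 10^(1.47/10) = 1.403, G_1 = 10^(19.0/10) = 79.43
  Stage 2: F_2 = 10^(5.15/10) = 3.273, G_2 = 10^(−4.32/10) = 0.3698
  Stage 3: F_3 = 10^(5.40/10) = 3.467, G_3 = 10^(16.3/10) = 42.66
Friis cascade:
  F = 1.403 + (3.273 − 1)/79.43 + (3.467 − 1)/29.38 = 1.515
NF = 10 log₁₀(1.515) = 1.81 dB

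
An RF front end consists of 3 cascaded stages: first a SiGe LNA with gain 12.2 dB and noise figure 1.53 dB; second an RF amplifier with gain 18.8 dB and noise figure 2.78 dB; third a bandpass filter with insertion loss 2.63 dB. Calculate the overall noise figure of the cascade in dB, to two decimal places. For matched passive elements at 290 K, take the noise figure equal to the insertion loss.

1.69 dB

Convert to linear (a loss of L dB is a gain of −L dB): F_i = 10^(NF_i/10), G_i = 10^(G_i,dB/10)
  Stage 1: F_1 = 10^(1.53/10) = 1.422, G_1 = 10^(12.2/10) = 16.60
  Stage 2: F_2 = 10^(2.78/10) = 1.897, G_2 = 10^(18.8/10) = 75.86
  Stage 3: F_3 = 10^(2.63/10) = 1.832, G_3 = 10^(−2.63/10) = 0.5458
Friis cascade:
  F = 1.422 + (1.897 − 1)/16.60 + (1.832 − 1)/1259 = 1.477
NF = 10 log₁₀(1.477) = 1.69 dB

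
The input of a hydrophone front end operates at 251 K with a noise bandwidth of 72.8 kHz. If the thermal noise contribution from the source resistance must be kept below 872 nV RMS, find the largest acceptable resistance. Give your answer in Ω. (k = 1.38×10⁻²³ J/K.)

Johnson–Nyquist: V_n = √(4kTRB) ⇒ R = V_n² / (4kTB)
4kTB = 4 × 1.38×10⁻²³ × 251 × 7.28×10⁴ = 1.01×10⁻¹⁵
R = (8.72×10⁻⁷)² / 1.01×10⁻¹⁵ = 7.54×10² Ω = 754 Ω

754 Ω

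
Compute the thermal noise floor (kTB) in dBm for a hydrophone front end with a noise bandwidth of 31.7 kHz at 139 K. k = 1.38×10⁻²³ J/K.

−132.2 dBm

P_n = kTB = 1.38×10⁻²³ × 139 × 3.17×10⁴ = 6.08×10⁻¹⁷ W
In dBm: 10 log₁₀(6.08×10⁻¹⁷ / 10⁻³) = −132.2 dBm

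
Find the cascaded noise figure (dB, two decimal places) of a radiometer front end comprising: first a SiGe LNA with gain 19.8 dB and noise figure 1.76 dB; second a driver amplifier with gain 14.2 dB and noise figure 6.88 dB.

Convert to linear (a loss of L dB is a gain of −L dB): F_i = 10^(NF_i/10), G_i = 10^(G_i,dB/10)
  Stage 1: F_1 = 10^(1.76/10) = 1.500, G_1 = 10^(19.8/10) = 95.50
  Stage 2: F_2 = 10^(6.88/10) = 4.875, G_2 = 10^(14.2/10) = 26.30
Friis cascade:
  F = 1.500 + (4.875 − 1)/95.50 = 1.540
NF = 10 log₁₀(1.540) = 1.88 dB

1.88 dB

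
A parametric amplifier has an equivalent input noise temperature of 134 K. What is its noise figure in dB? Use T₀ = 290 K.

F = 1 + T_e/T₀ = 1 + 134/290 = 1.46207
NF = 10 log₁₀(1.46207) = 1.65 dB

1.65 dB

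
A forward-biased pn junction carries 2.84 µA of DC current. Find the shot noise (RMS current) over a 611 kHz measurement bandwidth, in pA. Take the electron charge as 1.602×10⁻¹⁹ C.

746 pA

I_n = √(2qI·B)
2qI·B = 2 × 1.602×10⁻¹⁹ × 2.84×10⁻⁶ × 6.11×10⁵ = 5.56×10⁻¹⁹ A²
I_n = √(5.56×10⁻¹⁹) = 7.46×10⁻¹⁰ A = 746 pA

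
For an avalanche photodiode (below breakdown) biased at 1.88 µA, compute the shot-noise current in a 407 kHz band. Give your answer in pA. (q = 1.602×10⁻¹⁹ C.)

495 pA

I_n = √(2qI·B)
2qI·B = 2 × 1.602×10⁻¹⁹ × 1.88×10⁻⁶ × 4.07×10⁵ = 2.45×10⁻¹⁹ A²
I_n = √(2.45×10⁻¹⁹) = 4.95×10⁻¹⁰ A = 495 pA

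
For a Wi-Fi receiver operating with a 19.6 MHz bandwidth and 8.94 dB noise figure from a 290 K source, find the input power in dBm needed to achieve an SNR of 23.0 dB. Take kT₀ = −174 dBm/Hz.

−69.1 dBm

Sensitivity = −174 + 10 log₁₀(B) + NF + SNR_min
= −174 + 72.92 + 8.94 + 23.0
= −69.14 dBm → −69.1 dBm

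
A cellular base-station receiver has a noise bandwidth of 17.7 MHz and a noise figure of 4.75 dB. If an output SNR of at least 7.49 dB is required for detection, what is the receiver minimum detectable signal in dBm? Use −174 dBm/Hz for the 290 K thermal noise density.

Sensitivity = −174 + 10 log₁₀(B) + NF + SNR_min
= −174 + 72.48 + 4.75 + 7.49
= −89.28 dBm → −89.3 dBm

−89.3 dBm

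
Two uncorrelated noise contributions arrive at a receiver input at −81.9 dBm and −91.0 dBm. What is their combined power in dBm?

−81.4 dBm

Convert to linear, add, convert back:
P₁ = 6.46×10⁻¹² W, P₂ = 7.94×10⁻¹³ W
P_tot = 7.25×10⁻¹² W → 10 log₁₀(P_tot / 10⁻³) = −81.4 dBm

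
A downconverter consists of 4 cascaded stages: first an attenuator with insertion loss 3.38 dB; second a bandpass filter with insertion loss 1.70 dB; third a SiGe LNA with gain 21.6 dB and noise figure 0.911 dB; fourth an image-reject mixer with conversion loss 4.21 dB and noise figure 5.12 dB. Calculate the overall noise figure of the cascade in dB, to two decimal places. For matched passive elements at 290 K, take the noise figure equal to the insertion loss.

6.05 dB

Convert to linear (a loss of L dB is a gain of −L dB): F_i = 10^(NF_i/10), G_i = 10^(G_i,dB/10)
  Stage 1: F_1 = 10^(3.38/10) = 2.178, G_1 = 10^(−3.38/10) = 0.4592
  Stage 2: F_2 = 10^(1.70/10) = 1.479, G_2 = 10^(−1.70/10) = 0.6761
  Stage 3: F_3 = 10^(0.911/10) = 1.233, G_3 = 10^(21.6/10) = 144.5
  Stage 4: F_4 = 10^(5.12/10) = 3.251, G_4 = 10^(−4.21/10) = 0.3793
Friis cascade:
  F = 2.178 + (1.479 − 1)/0.4592 + (1.233 − 1)/0.3105 + (3.251 − 1)/44.87 = 4.023
NF = 10 log₁₀(4.023) = 6.05 dB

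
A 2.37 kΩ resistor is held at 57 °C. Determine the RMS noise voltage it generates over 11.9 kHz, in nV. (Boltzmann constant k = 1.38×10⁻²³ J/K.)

717 nV

T = 57 °C + 273.15 = 330.15 K
V_n = √(4kTRB)
4kTRB = 4 × 1.38×10⁻²³ × 330.15 × 2.37×10³ × 1.19×10⁴ = 5.14×10⁻¹³ V²
V_n = √(5.14×10⁻¹³) = 7.17×10⁻⁷ V = 717 nV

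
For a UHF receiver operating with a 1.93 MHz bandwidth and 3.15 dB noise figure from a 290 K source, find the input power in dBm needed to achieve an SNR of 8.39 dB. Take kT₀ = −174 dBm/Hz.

−99.6 dBm

Sensitivity = −174 + 10 log₁₀(B) + NF + SNR_min
= −174 + 62.86 + 3.15 + 8.39
= −99.60 dBm → −99.6 dBm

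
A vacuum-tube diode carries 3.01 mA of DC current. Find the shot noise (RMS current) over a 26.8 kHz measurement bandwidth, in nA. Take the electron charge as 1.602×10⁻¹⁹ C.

I_n = √(2qI·B)
2qI·B = 2 × 1.602×10⁻¹⁹ × 3.01×10⁻³ × 2.68×10⁴ = 2.58×10⁻¹⁷ A²
I_n = √(2.58×10⁻¹⁷) = 5.08×10⁻⁹ A = 5.08 nA

5.08 nA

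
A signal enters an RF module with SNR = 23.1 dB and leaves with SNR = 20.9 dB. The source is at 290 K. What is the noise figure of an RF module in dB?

NF (dB) = SNR_in(dB) − SNR_out(dB) when the source is at T₀
NF = 23.1 − 20.9 = 2.2 dB

2.2 dB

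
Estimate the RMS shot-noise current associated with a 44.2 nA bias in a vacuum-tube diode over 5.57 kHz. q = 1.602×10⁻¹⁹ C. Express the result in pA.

8.88 pA

I_n = √(2qI·B)
2qI·B = 2 × 1.602×10⁻¹⁹ × 4.42×10⁻⁸ × 5.57×10³ = 7.89×10⁻²³ A²
I_n = √(7.89×10⁻²³) = 8.88×10⁻¹² A = 8.88 pA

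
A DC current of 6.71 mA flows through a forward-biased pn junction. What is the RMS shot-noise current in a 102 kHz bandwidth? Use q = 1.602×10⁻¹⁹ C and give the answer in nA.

I_n = √(2qI·B)
2qI·B = 2 × 1.602×10⁻¹⁹ × 6.71×10⁻³ × 1.02×10⁵ = 2.19×10⁻¹⁶ A²
I_n = √(2.19×10⁻¹⁶) = 1.48×10⁻⁸ A = 14.8 nA

14.8 nA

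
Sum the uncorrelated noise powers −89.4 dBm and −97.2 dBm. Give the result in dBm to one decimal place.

−88.7 dBm

Convert to linear, add, convert back:
P₁ = 1.15×10⁻¹² W, P₂ = 1.91×10⁻¹³ W
P_tot = 1.34×10⁻¹² W → 10 log₁₀(P_tot / 10⁻³) = −88.7 dBm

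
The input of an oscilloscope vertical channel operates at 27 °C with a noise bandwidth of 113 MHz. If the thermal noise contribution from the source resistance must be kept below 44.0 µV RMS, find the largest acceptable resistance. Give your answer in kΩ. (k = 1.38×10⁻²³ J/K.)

1.03 kΩ

T = 27 °C + 273.15 = 300.15 K
Johnson–Nyquist: V_n = √(4kTRB) ⇒ R = V_n² / (4kTB)
4kTB = 4 × 1.38×10⁻²³ × 300.15 × 1.13×10⁸ = 1.87×10⁻¹²
R = (4.40×10⁻⁵)² / 1.87×10⁻¹² = 1.03×10³ Ω = 1.03 kΩ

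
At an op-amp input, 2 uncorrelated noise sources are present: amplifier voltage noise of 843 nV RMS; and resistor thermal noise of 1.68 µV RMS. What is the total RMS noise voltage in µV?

1.88 µV

Uncorrelated sources add in power (mean-square): V_tot = √(ΣV_i²)
V_tot = √[(8.43×10⁻⁷)² + (1.68×10⁻⁶)²] = 1.88×10⁻⁶ V = 1.88 µV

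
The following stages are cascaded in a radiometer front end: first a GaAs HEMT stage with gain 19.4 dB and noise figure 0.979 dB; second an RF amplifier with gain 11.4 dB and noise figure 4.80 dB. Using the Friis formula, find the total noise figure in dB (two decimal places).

1.06 dB

Convert to linear (a loss of L dB is a gain of −L dB): F_i = 10^(NF_i/10), G_i = 10^(G_i,dB/10)
  Stage 1: F_1 = 10^(0.979/10) = 1.253, G_1 = 10^(19.4/10) = 87.10
  Stage 2: F_2 = 10^(4.80/10) = 3.020, G_2 = 10^(11.4/10) = 13.80
Friis cascade:
  F = 1.253 + (3.020 − 1)/87.10 = 1.276
NF = 10 log₁₀(1.276) = 1.06 dB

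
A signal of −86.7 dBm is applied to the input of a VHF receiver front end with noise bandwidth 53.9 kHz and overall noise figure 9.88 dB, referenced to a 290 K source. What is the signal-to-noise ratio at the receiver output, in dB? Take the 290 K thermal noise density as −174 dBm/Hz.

30.1 dB

Noise floor: N = −174 + 10 log₁₀(B) + NF
10 log₁₀(5.39×10⁴) = 47.32 dB
N = −174 + 47.32 + 9.88 = −116.80 dBm
SNR = P_sig − N = −86.7 − (−116.80) = 30.10 dB → 30.1 dB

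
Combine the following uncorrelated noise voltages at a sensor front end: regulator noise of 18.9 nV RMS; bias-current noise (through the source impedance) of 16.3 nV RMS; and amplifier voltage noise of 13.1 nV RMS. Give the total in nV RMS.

Uncorrelated sources add in power (mean-square): V_tot = √(ΣV_i²)
V_tot = √[(1.89×10⁻⁸)² + (1.63×10⁻⁸)² + (1.31×10⁻⁸)²] = 2.82×10⁻⁸ V = 28.2 nV

28.2 nV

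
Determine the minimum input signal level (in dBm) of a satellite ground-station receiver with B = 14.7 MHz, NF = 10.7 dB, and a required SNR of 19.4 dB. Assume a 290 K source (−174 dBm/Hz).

−72.2 dBm

Sensitivity = −174 + 10 log₁₀(B) + NF + SNR_min
= −174 + 71.67 + 10.7 + 19.4
= −72.23 dBm → −72.2 dBm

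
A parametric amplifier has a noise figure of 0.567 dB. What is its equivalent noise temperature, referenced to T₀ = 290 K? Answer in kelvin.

40.4 K

F = 10^(0.567/10) = 1.13946
T_e = (F − 1)·T₀ = (1.13946 − 1) × 290 = 40.4 K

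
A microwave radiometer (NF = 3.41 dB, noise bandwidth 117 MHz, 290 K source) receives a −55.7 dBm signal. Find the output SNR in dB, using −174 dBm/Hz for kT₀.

Noise floor: N = −174 + 10 log₁₀(B) + NF
10 log₁₀(1.17×10⁸) = 80.68 dB
N = −174 + 80.68 + 3.41 = −89.91 dBm
SNR = P_sig − N = −55.7 − (−89.91) = 34.21 dB → 34.2 dB

34.2 dB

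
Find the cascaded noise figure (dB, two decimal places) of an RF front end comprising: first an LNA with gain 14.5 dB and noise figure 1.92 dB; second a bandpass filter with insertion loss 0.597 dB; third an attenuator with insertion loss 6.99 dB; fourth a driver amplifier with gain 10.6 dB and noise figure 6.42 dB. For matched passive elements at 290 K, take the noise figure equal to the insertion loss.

Convert to linear (a loss of L dB is a gain of −L dB): F_i = 10^(NF_i/10), G_i = 10^(G_i,dB/10)
  Stage 1: F_1 = 10^(1.92/10) = 1.556, G_1 = 10^(14.5/10) = 28.18
  Stage 2: F_2 = 10^(0.597/10) = 1.147, G_2 = 10^(−0.597/10) = 0.8716
  Stage 3: F_3 = 10^(6.99/10) = 5.000, G_3 = 10^(−6.99/10) = 0.2000
  Stage 4: F_4 = 10^(6.42/10) = 4.385, G_4 = 10^(10.6/10) = 11.48
Friis cascade:
  F = 1.556 + (1.147 − 1)/28.18 + (5.000 − 1)/24.56 + (4.385 − 1)/4.912 = 2.413
NF = 10 log₁₀(2.413) = 3.83 dB

3.83 dB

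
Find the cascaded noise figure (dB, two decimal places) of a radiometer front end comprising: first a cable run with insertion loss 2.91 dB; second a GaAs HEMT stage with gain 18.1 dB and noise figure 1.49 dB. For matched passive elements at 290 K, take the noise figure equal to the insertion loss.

4.40 dB

Convert to linear (a loss of L dB is a gain of −L dB): F_i = 10^(NF_i/10), G_i = 10^(G_i,dB/10)
  Stage 1: F_1 = 10^(2.91/10) = 1.954, G_1 = 10^(−2.91/10) = 0.5117
  Stage 2: F_2 = 10^(1.49/10) = 1.409, G_2 = 10^(18.1/10) = 64.57
Friis cascade:
  F = 1.954 + (1.409 − 1)/0.5117 = 2.754
NF = 10 log₁₀(2.754) = 4.40 dB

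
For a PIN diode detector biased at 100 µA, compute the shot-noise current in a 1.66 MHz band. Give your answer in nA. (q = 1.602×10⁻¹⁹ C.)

I_n = √(2qI·B)
2qI·B = 2 × 1.602×10⁻¹⁹ × 1.00×10⁻⁴ × 1.66×10⁶ = 5.32×10⁻¹⁷ A²
I_n = √(5.32×10⁻¹⁷) = 7.29×10⁻⁹ A = 7.29 nA

7.29 nA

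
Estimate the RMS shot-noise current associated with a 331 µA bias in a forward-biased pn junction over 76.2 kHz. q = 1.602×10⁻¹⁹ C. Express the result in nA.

I_n = √(2qI·B)
2qI·B = 2 × 1.602×10⁻¹⁹ × 3.31×10⁻⁴ × 7.62×10⁴ = 8.08×10⁻¹⁸ A²
I_n = √(8.08×10⁻¹⁸) = 2.84×10⁻⁹ A = 2.84 nA

2.84 nA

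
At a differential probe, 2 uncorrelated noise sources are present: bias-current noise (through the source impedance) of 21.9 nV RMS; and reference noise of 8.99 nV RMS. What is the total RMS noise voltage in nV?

Uncorrelated sources add in power (mean-square): V_tot = √(ΣV_i²)
V_tot = √[(2.19×10⁻⁸)² + (8.99×10⁻⁹)²] = 2.37×10⁻⁸ V = 23.7 nV

23.7 nV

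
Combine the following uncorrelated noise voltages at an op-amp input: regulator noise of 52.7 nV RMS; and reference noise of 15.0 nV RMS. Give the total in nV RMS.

54.8 nV

Uncorrelated sources add in power (mean-square): V_tot = √(ΣV_i²)
V_tot = √[(5.27×10⁻⁸)² + (1.50×10⁻⁸)²] = 5.48×10⁻⁸ V = 54.8 nV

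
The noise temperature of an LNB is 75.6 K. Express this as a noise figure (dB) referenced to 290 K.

1.01 dB

F = 1 + T_e/T₀ = 1 + 75.6/290 = 1.26069
NF = 10 log₁₀(1.26069) = 1.01 dB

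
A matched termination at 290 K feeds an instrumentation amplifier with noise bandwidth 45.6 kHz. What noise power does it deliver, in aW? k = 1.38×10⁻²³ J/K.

P_n = kTB = 1.38×10⁻²³ × 290 × 4.56×10⁴ = 1.82×10⁻¹⁶ W = 182 aW

182 aW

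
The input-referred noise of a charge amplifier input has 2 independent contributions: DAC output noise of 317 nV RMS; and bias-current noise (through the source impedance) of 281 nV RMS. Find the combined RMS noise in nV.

Uncorrelated sources add in power (mean-square): V_tot = √(ΣV_i²)
V_tot = √[(3.17×10⁻⁷)² + (2.81×10⁻⁷)²] = 4.24×10⁻⁷ V = 424 nV

424 nV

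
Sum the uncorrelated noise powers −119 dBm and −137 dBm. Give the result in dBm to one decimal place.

Convert to linear, add, convert back:
P₁ = 1.26×10⁻¹⁵ W, P₂ = 2.00×10⁻¹⁷ W
P_tot = 1.28×10⁻¹⁵ W → 10 log₁₀(P_tot / 10⁻³) = −118.9 dBm

−118.9 dBm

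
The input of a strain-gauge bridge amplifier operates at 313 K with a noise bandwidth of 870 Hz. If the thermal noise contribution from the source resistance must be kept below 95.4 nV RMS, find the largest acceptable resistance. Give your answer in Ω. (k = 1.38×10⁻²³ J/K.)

Johnson–Nyquist: V_n = √(4kTRB) ⇒ R = V_n² / (4kTB)
4kTB = 4 × 1.38×10⁻²³ × 313 × 8.70×10² = 1.50×10⁻¹⁷
R = (9.54×10⁻⁸)² / 1.50×10⁻¹⁷ = 6.05×10² Ω = 605 Ω

605 Ω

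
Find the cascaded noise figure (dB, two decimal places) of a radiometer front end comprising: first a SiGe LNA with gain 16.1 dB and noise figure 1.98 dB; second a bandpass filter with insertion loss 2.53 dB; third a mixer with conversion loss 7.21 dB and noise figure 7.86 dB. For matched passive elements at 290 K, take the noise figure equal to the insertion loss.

2.60 dB

Convert to linear (a loss of L dB is a gain of −L dB): F_i = 10^(NF_i/10), G_i = 10^(G_i,dB/10)
  Stage 1: F_1 = 10^(1.98/10) = 1.578, G_1 = 10^(16.1/10) = 40.74
  Stage 2: F_2 = 10^(2.53/10) = 1.791, G_2 = 10^(−2.53/10) = 0.5585
  Stage 3: F_3 = 10^(7.86/10) = 6.109, G_3 = 10^(−7.21/10) = 0.1901
Friis cascade:
  F = 1.578 + (1.791 − 1)/40.74 + (6.109 − 1)/22.75 = 1.822
NF = 10 log₁₀(1.822) = 2.60 dB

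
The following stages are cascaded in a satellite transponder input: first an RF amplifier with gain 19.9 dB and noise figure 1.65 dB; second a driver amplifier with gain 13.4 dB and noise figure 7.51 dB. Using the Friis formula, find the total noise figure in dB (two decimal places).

Convert to linear (a loss of L dB is a gain of −L dB): F_i = 10^(NF_i/10), G_i = 10^(G_i,dB/10)
  Stage 1: F_1 = 10^(1.65/10) = 1.462, G_1 = 10^(19.9/10) = 97.72
  Stage 2: F_2 = 10^(7.51/10) = 5.636, G_2 = 10^(13.4/10) = 21.88
Friis cascade:
  F = 1.462 + (5.636 − 1)/97.72 = 1.510
NF = 10 log₁₀(1.510) = 1.79 dB

1.79 dB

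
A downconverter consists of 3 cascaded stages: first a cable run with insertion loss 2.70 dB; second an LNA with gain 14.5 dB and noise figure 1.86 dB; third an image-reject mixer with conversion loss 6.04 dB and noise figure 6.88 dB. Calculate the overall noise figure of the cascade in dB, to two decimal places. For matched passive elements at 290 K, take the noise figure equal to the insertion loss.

4.93 dB

Convert to linear (a loss of L dB is a gain of −L dB): F_i = 10^(NF_i/10), G_i = 10^(G_i,dB/10)
  Stage 1: F_1 = 10^(2.70/10) = 1.862, G_1 = 10^(−2.70/10) = 0.5370
  Stage 2: F_2 = 10^(1.86/10) = 1.535, G_2 = 10^(14.5/10) = 28.18
  Stage 3: F_3 = 10^(6.88/10) = 4.875, G_3 = 10^(−6.04/10) = 0.2489
Friis cascade:
  F = 1.862 + (1.535 − 1)/0.5370 + (4.875 − 1)/15.14 = 3.114
NF = 10 log₁₀(3.114) = 4.93 dB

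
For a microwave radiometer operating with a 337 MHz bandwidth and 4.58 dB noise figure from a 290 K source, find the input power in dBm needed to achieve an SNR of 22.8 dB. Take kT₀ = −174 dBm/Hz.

−61.3 dBm

Sensitivity = −174 + 10 log₁₀(B) + NF + SNR_min
= −174 + 85.28 + 4.58 + 22.8
= −61.34 dBm → −61.3 dBm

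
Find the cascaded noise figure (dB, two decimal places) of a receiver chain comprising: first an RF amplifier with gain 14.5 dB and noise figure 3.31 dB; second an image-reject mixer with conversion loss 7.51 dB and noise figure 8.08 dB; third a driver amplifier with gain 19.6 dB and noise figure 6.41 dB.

4.79 dB

Convert to linear (a loss of L dB is a gain of −L dB): F_i = 10^(NF_i/10), G_i = 10^(G_i,dB/10)
  Stage 1: F_1 = 10^(3.31/10) = 2.143, G_1 = 10^(14.5/10) = 28.18
  Stage 2: F_2 = 10^(8.08/10) = 6.427, G_2 = 10^(−7.51/10) = 0.1774
  Stage 3: F_3 = 10^(6.41/10) = 4.375, G_3 = 10^(19.6/10) = 91.20
Friis cascade:
  F = 2.143 + (6.427 − 1)/28.18 + (4.375 − 1)/5.000 = 3.010
NF = 10 log₁₀(3.010) = 4.79 dB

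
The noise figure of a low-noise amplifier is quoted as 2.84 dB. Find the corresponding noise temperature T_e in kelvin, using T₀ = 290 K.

F = 10^(2.84/10) = 1.92309
T_e = (F − 1)·T₀ = (1.92309 − 1) × 290 = 268 K

268 K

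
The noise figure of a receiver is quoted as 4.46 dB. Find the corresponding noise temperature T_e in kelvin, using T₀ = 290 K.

F = 10^(4.46/10) = 2.79254
T_e = (F − 1)·T₀ = (2.79254 − 1) × 290 = 520 K

520 K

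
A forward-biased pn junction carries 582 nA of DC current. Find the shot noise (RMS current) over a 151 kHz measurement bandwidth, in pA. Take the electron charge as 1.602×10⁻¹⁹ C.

168 pA

I_n = √(2qI·B)
2qI·B = 2 × 1.602×10⁻¹⁹ × 5.82×10⁻⁷ × 1.51×10⁵ = 2.82×10⁻²⁰ A²
I_n = √(2.82×10⁻²⁰) = 1.68×10⁻¹⁰ A = 168 pA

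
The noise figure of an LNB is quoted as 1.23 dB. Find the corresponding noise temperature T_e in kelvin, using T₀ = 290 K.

94.9 K

F = 10^(1.23/10) = 1.32739
T_e = (F − 1)·T₀ = (1.32739 − 1) × 290 = 94.9 K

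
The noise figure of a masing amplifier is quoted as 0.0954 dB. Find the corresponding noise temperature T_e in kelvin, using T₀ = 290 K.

F = 10^(0.0954/10) = 1.02221
T_e = (F − 1)·T₀ = (1.02221 − 1) × 290 = 6.44 K

6.44 K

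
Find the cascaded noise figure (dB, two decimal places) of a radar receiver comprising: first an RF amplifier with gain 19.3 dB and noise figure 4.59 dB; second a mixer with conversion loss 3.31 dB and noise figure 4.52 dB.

Convert to linear (a loss of L dB is a gain of −L dB): F_i = 10^(NF_i/10), G_i = 10^(G_i,dB/10)
  Stage 1: F_1 = 10^(4.59/10) = 2.877, G_1 = 10^(19.3/10) = 85.11
  Stage 2: F_2 = 10^(4.52/10) = 2.831, G_2 = 10^(−3.31/10) = 0.4667
Friis cascade:
  F = 2.877 + (2.831 − 1)/85.11 = 2.899
NF = 10 log₁₀(2.899) = 4.62 dB

4.62 dB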